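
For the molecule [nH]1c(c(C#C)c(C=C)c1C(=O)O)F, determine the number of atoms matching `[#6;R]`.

The query [#6;R] means: carbon that is part of a ring.
Check the 13 heavy atoms by environment: 1× n (aromatic, in 5-ring) → no; 4× c (aromatic, in 5-ring) → match; 1× F (acyclic) → no; 5× C (acyclic) → no; 2× O (acyclic) → no.
That gives 4 matching atoms.

4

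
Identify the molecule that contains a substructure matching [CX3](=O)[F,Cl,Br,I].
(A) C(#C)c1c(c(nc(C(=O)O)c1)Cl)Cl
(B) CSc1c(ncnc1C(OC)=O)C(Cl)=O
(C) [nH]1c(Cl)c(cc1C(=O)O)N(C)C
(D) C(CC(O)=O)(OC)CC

[CX3](=O)[F,Cl,Br,I] describes a carbonyl carbon bonded to a halogen (an acyl halide).
(A) has a chloro substituent but the Cl is not on a carbonyl carbon.
(B) contains an acyl chloride (-C(=O)Cl), which satisfies every atom and bond constraint.
(C) has a carboxylic acid group (-C(=O)OH) but the carbonyl is bonded to -OH, not to a halogen.
(D) has a carboxylic acid group (-C(=O)OH) but the carbonyl is bonded to -OH, not to a halogen.
So the answer is (B).

B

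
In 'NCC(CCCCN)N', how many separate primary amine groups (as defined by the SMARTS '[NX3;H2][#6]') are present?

3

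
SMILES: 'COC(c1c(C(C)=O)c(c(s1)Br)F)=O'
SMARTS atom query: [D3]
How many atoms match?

The query [D3] means: atom with exactly three heavy-atom neighbours.
Check the 14 heavy atoms by environment: 1× s (aromatic, D2) → no; 4× c (aromatic, D3) → match; 1× Br (D1) → no; 2× C (D3) → match; 2× O (D1) → no; 2× C (D1) → no; 1× F (D1) → no; 1× O (D2) → no.
Summing the matching environments: 4 + 2 = 6 matching atoms.

6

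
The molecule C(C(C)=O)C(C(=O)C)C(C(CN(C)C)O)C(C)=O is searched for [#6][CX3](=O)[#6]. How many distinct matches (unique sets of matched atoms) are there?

[#6][CX3](=O)[#6] is the SMARTS for a ketone: a carbonyl carbon (no H) flanked by two carbons.
The molecule carries 3 separate instances of an acetyl/ketone group (-C(=O)CH3) meeting every constraint; each maps to a distinct set of atoms, giving 3 matches.

3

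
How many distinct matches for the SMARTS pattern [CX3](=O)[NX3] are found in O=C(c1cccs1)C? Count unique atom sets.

0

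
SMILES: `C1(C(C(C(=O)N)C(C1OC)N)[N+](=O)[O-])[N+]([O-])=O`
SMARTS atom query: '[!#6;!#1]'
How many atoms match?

The query [!#6;!#1] means: not carbon and not hydrogen — any heteroatom.
Check the 17 heavy atoms by environment: 7× C → no; 2× N → match; 2× N (charge +1) → match; 2× O (charge -1) → match; 4× O → match.
Summing the matching environments: 2 + 2 + 2 + 4 = 10 matching atoms.

10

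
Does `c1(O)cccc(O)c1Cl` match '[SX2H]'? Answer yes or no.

No

The pattern [SX2H] describes an aliphatic sulfur with two connections, one being H — a thiol.
The closest candidate here is a hydroxyl group (-OH), but it is an -OH, not an -SH. No other fragment satisfies the full query, so there is no match.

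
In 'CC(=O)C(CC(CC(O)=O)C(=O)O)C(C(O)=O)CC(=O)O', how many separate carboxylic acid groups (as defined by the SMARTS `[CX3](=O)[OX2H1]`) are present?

4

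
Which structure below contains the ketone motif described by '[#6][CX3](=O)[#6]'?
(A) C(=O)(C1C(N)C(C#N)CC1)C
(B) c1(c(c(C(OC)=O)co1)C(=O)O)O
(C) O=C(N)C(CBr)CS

A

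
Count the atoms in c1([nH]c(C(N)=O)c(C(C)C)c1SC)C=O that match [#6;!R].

The query [#6;!R] means: carbon not in any ring.
Check the 15 heavy atoms by environment: 1× n (aromatic, in 5-ring) → no; 4× c (aromatic, in 5-ring) → no; 6× C (acyclic) → match; 2× O (acyclic) → no; 1× N (acyclic) → no; 1× S (acyclic) → no.
That gives 6 matching atoms.

6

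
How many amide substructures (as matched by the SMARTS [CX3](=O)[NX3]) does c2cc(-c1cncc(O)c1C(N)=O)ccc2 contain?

1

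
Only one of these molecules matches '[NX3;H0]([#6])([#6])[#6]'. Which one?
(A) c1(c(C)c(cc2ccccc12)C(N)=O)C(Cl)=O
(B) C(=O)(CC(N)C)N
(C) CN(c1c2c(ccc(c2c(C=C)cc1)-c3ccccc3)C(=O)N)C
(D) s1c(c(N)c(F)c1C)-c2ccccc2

C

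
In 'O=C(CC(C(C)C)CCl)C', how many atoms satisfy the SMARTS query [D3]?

Check the 10 heavy atoms by environment: 2× C (D2) → no; 3× C (D3) → match; 1× O (D1) → no; 3× C (D1) → no; 1× Cl (D1) → no.
That gives 3 matching atoms.

3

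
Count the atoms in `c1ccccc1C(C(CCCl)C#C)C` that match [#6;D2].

8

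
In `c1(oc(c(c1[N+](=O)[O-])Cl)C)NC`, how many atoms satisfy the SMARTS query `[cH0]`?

4

The query [cH0] means: aromatic carbon with no attached hydrogen (substituted or ring-fusion).
Check the 12 heavy atoms by environment: 1× o (aromatic, H0) → no; 4× c (aromatic, H0) → match; 1× N (charge +1, H0) → no; 1× O (charge -1, H0) → no; 1× O (H0) → no; 2× C (H3) → no; 1× N (H1) → no; 1× Cl (H0) → no.
That gives 4 matching atoms.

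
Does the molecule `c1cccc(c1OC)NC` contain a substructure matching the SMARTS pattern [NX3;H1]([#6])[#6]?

The pattern [NX3;H1]([#6])[#6] describes a trivalent nitrogen with one H, bonded to two carbons — a secondary amine.
The molecule carries an N-methylamino group (-NHCH3), whose atoms satisfy every constraint of the query, so the pattern matches.

Yes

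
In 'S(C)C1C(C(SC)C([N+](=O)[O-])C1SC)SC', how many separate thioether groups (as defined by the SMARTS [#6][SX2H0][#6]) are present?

[#6][SX2H0][#6] is the SMARTS for a thioether: an aliphatic sulfur bridging two carbons with no H on the sulfur.
The molecule carries 4 separate instances of a methylthio ether (-SCH3) meeting every constraint; each maps to a distinct set of atoms, giving 4 matches.

4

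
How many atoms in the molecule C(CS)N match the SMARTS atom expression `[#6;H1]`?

Check the 4 heavy atoms by environment: 2× C (H2) → no; 1× S (H1) → no; 1× N (H2) → no.
No environment satisfies the query, so 0 matching atoms.

0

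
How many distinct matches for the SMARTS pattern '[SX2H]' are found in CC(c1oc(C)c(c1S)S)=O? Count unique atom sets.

2

[SX2H] is the SMARTS for a thiol: an aliphatic sulfur with two connections, one being H.
The molecule carries 2 separate instances of a thiol (-SH) meeting every constraint; each maps to a distinct set of atoms, giving 2 matches.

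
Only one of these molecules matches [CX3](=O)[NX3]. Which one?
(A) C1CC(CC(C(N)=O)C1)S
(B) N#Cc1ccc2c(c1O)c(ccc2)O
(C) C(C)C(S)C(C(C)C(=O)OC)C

[CX3](=O)[NX3] describes a carbonyl carbon bonded to a trivalent nitrogen (an amide).
(A) contains a primary amide (-C(=O)NH2), which satisfies every atom and bond constraint.
(B) has a nitrile (-C#N) but the nitrile N is NX1 (triple-bonded), not NX3.
(C) has a methyl-ester group (-C(=O)OCH3) but the carbonyl is bonded to O, not to an NX3 nitrogen.
So the answer is (A).

A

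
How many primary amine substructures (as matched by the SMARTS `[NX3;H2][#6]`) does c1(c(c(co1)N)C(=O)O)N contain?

2

[NX3;H2][#6] is the SMARTS for a primary amine: a trivalent nitrogen with two H attached to carbon.
The molecule carries 2 separate instances of a primary amino group (-NH2) meeting every constraint; each maps to a distinct set of atoms, giving 2 matches.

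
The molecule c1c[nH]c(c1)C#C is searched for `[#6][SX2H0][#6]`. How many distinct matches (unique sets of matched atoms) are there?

[#6][SX2H0][#6] is the SMARTS for a thioether: an aliphatic sulfur bridging two carbons with no H on the sulfur.
No fragment in the molecule satisfies every constraint, giving 0 matches.

0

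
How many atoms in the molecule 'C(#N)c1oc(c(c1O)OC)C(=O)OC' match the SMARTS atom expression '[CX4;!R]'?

The query [CX4;!R] means: aliphatic carbon with four total connections, not in a ring.
Check the 14 heavy atoms by environment: 1× o (aromatic, X2, in 5-ring) → no; 4× c (aromatic, X3, in 5-ring) → no; 3× O (X2, acyclic) → no; 2× C (X4, acyclic) → match; 1× C (X3, acyclic) → no; 1× O (X1, acyclic) → no; 1× C (X2, acyclic) → no; 1× N (X1, acyclic) → no.
That gives 2 matching atoms.

2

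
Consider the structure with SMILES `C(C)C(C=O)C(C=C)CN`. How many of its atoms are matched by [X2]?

0

The query [X2] means: any atom with exactly two total connections (bonds + H).
Check the 10 heavy atoms by environment: 5× C (X4) → no; 3× C (X3) → no; 1× O (X1) → no; 1× N (X3) → no.
No environment satisfies the query, so 0 matching atoms.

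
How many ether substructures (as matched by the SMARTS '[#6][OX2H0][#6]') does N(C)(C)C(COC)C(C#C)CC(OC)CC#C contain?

[#6][OX2H0][#6] is the SMARTS for an ether: an aliphatic oxygen bridging two carbons with no H on the oxygen.
The molecule carries 2 separate instances of a methoxy ether (-OCH3) meeting every constraint; each maps to a distinct set of atoms, giving 2 matches.

2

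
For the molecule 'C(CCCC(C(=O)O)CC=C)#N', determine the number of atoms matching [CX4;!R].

5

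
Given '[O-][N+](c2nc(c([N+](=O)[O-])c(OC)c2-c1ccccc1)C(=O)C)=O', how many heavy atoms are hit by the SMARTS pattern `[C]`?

3

The query [C] means: uppercase C matches aliphatic (non-aromatic) carbon only.
Check the 23 heavy atoms by environment: 1× n (aromatic) → no; 11× c (aromatic) → no; 2× N (charge +1) → no; 2× O (charge -1) → no; 4× O → no; 3× C → match.
That gives 3 matching atoms.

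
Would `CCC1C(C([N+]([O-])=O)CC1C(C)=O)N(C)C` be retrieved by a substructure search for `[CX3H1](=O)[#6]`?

No

The pattern [CX3H1](=O)[#6] describes an sp2 carbon with one H, double-bonded to O and single-bonded to carbon — an aldehyde.
The closest candidate here is an acetyl/ketone group (-C(=O)CH3), but the carbonyl carbon has H0 (two carbon neighbours), not H1. No other fragment satisfies the full query, so there is no match.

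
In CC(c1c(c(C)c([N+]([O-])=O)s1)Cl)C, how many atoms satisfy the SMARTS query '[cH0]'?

4

The query [cH0] means: aromatic carbon with no attached hydrogen (substituted or ring-fusion).
Check the 13 heavy atoms by environment: 1× s (aromatic, H0) → no; 4× c (aromatic, H0) → match; 1× Cl (H0) → no; 3× C (H3) → no; 1× C (H1) → no; 1× N (charge +1, H0) → no; 1× O (charge -1, H0) → no; 1× O (H0) → no.
That gives 4 matching atoms.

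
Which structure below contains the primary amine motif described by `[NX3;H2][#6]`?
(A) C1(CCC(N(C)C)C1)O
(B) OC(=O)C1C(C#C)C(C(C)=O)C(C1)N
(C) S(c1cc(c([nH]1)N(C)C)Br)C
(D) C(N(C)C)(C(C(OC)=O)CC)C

B

[NX3;H2][#6] describes a trivalent nitrogen with two H attached to carbon (a primary amine).
(A) has a dimethylamino group (-N(CH3)2) but the nitrogen has H0, not H2.
(B) contains a primary amino group (-NH2), which satisfies every atom and bond constraint.
(C) has a dimethylamino group (-N(CH3)2) but the nitrogen has H0, not H2.
(D) has a dimethylamino group (-N(CH3)2) but the nitrogen has H0, not H2.
So the answer is (B).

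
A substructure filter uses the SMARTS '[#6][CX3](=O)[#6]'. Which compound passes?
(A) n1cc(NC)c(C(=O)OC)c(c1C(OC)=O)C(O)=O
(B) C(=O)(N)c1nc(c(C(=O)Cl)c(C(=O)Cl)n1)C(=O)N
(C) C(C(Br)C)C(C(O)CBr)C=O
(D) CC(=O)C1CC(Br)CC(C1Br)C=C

D

[#6][CX3](=O)[#6] describes a carbonyl carbon (no H) flanked by two carbons (a ketone).
(A) has a carboxylic acid group (-C(=O)OH) but one neighbour of the carbonyl carbon is O, not C.
(B) has a primary amide (-C(=O)NH2) but one neighbour of the carbonyl carbon is N, not C.
(C) has an aldehyde (-CHO) but the carbonyl carbon has H1, so it is not flanked by two carbons.
(D) contains an acetyl/ketone group (-C(=O)CH3), which satisfies every atom and bond constraint.
So the answer is (D).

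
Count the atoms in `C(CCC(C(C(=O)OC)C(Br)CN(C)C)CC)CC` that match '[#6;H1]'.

3

The query [#6;H1] means: any carbon bearing exactly one hydrogen.
Check the 19 heavy atoms by environment: 6× C (H2) → no; 3× C (H1) → match; 5× C (H3) → no; 1× C (H0) → no; 2× O (H0) → no; 1× Br (H0) → no; 1× N (H0) → no.
That gives 3 matching atoms.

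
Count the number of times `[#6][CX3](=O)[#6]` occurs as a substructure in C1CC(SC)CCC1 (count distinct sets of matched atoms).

0

[#6][CX3](=O)[#6] is the SMARTS for a ketone: a carbonyl carbon (no H) flanked by two carbons.
No fragment in the molecule satisfies every constraint, giving 0 matches.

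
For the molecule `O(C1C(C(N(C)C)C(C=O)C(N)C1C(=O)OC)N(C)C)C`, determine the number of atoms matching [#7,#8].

7

The query [#7,#8] means: nitrogen or oxygen (comma = OR).
Check the 21 heavy atoms by environment: 14× C → no; 4× O → match; 3× N → match.
Summing the matching environments: 4 + 3 = 7 matching atoms.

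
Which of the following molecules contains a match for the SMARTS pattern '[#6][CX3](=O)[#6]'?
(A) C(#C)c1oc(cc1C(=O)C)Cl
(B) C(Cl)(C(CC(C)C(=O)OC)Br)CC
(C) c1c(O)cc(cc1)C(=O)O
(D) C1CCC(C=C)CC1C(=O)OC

[#6][CX3](=O)[#6] describes a carbonyl carbon (no H) flanked by two carbons (a ketone).
(A) contains an acetyl/ketone group (-C(=O)CH3), which satisfies every atom and bond constraint.
(B) has a methyl-ester group (-C(=O)OCH3) but one neighbour of the carbonyl carbon is O, not C.
(C) has a carboxylic acid group (-C(=O)OH) but one neighbour of the carbonyl carbon is O, not C.
(D) has a methyl-ester group (-C(=O)OCH3) but one neighbour of the carbonyl carbon is O, not C.
So the answer is (A).

A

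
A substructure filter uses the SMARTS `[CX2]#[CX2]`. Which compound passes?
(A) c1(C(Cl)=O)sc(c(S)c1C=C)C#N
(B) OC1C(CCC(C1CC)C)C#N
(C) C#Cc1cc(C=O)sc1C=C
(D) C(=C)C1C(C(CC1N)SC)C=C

C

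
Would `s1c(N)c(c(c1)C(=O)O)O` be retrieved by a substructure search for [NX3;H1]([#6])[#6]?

No

The pattern [NX3;H1]([#6])[#6] describes a trivalent nitrogen with one H, bonded to two carbons — a secondary amine.
The closest candidate here is a primary amino group (-NH2), but the nitrogen has H2 and only one carbon neighbour. No other fragment satisfies the full query, so there is no match.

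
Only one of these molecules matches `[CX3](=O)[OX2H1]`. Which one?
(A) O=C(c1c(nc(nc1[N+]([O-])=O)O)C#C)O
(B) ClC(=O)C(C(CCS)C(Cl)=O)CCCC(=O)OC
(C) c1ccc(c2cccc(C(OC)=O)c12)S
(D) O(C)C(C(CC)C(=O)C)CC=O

[CX3](=O)[OX2H1] describes an sp2 carbon double-bonded to O and single-bonded to an -OH oxygen (a carboxylic acid).
(A) contains a carboxylic acid group (-C(=O)OH), which satisfies every atom and bond constraint.
(B) has a methyl-ester group (-C(=O)OCH3) but the singly-bonded O has no H (OX2H0, not OX2H1).
(C) has a methyl-ester group (-C(=O)OCH3) but the singly-bonded O has no H (OX2H0, not OX2H1).
(D) has an aldehyde (-CHO) but there is no singly-bonded oxygen on the carbonyl carbon.
So the answer is (A).

A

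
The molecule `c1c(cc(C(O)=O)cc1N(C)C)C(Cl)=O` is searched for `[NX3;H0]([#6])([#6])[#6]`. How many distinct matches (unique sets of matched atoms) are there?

1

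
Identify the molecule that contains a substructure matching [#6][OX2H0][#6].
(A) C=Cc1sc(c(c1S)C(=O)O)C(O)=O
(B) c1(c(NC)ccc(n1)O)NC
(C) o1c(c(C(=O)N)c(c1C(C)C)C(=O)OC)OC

[#6][OX2H0][#6] describes an aliphatic oxygen bridging two carbons with no H on the oxygen (an ether).
(A) has a carboxylic acid group (-C(=O)OH) but the -OH oxygen has H1; the =O is OX1, not OX2.
(B) has a hydroxyl group (-OH) but the oxygen has H1, not H0 bridging two carbons.
(C) contains a methoxy ether (-OCH3), which satisfies every atom and bond constraint.
So the answer is (C).

C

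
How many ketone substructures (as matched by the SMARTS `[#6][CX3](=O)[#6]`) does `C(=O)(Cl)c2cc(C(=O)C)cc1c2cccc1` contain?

1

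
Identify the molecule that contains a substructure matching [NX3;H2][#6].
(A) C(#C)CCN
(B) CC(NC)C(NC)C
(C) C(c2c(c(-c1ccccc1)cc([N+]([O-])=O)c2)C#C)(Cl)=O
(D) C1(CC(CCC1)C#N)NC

[NX3;H2][#6] describes a trivalent nitrogen with two H attached to carbon (a primary amine).
(A) contains a primary amino group (-NH2), which satisfies every atom and bond constraint.
(B) has an N-methylamino group (-NHCH3) but the nitrogen bears two carbons and only one H (H1), not H2.
(C) has a nitro group (-[N+](=O)[O-]) but the nitrogen is [N+] with no H, not NX3H2.
(D) has an N-methylamino group (-NHCH3) but the nitrogen bears two carbons and only one H (H1), not H2.
So the answer is (A).

A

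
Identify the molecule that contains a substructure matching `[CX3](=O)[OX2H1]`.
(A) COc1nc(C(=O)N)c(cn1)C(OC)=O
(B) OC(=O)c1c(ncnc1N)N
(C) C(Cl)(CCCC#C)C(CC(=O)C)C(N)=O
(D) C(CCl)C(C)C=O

B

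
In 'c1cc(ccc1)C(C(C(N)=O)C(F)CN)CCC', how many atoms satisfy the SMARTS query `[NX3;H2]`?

2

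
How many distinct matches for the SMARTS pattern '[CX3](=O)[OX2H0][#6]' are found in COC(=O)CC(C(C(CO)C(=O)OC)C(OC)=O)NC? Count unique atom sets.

[CX3](=O)[OX2H0][#6] is the SMARTS for an ester: a carbonyl carbon bonded to an oxygen that is itself bonded to carbon (no H on that O).
The molecule carries 3 separate instances of a methyl-ester group (-C(=O)OCH3) meeting every constraint; each maps to a distinct set of atoms, giving 3 matches.

3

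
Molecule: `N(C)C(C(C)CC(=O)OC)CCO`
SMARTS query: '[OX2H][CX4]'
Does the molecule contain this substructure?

Yes

The pattern [OX2H][CX4] describes a hydroxyl oxygen bound to an sp3 (X4) carbon — an aliphatic alcohol.
The molecule carries a hydroxyl group (-OH), whose atoms satisfy every constraint of the query, so the pattern matches.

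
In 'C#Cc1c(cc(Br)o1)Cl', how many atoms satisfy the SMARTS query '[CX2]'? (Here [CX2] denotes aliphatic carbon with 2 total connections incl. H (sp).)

2

Check the 9 heavy atoms by environment: 1× o (aromatic, X2) → no; 4× c (aromatic, X3) → no; 1× Br (X1) → no; 2× C (X2) → match; 1× Cl (X1) → no.
That gives 2 matching atoms.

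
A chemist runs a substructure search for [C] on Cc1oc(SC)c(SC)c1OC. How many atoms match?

4

The query [C] means: uppercase C matches aliphatic (non-aromatic) carbon only.
Check the 12 heavy atoms by environment: 1× o (aromatic) → no; 4× c (aromatic) → no; 4× C → match; 2× S → no; 1× O → no.
That gives 4 matching atoms.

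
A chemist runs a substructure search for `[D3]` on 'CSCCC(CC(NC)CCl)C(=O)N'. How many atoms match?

3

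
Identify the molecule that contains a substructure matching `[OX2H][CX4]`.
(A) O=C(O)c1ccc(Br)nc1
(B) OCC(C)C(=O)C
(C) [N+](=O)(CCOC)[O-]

B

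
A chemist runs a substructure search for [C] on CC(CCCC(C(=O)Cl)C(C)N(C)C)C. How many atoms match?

12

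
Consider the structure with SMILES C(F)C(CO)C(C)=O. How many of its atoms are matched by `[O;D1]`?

2

The query [O;D1] means: aliphatic oxygen bonded to exactly one heavy atom.
Check the 8 heavy atoms by environment: 2× C (D2) → no; 2× C (D3) → no; 2× O (D1) → match; 1× C (D1) → no; 1× F (D1) → no.
That gives 2 matching atoms.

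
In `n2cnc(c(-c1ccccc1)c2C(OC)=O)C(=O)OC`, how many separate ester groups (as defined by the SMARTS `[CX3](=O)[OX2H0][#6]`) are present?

[CX3](=O)[OX2H0][#6] is the SMARTS for an ester: a carbonyl carbon bonded to an oxygen that is itself bonded to carbon (no H on that O).
The molecule carries 2 separate instances of a methyl-ester group (-C(=O)OCH3) meeting every constraint; each maps to a distinct set of atoms, giving 2 matches.

2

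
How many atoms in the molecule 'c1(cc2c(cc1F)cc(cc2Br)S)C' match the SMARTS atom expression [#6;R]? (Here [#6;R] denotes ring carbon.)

The query [#6;R] means: carbon that is part of a ring.
Check the 14 heavy atoms by environment: 10× c (aromatic, in 6-ring) → match; 1× Br (acyclic) → no; 1× F (acyclic) → no; 1× C (acyclic) → no; 1× S (acyclic) → no.
That gives 10 matching atoms.

10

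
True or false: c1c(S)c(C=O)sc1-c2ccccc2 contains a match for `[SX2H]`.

True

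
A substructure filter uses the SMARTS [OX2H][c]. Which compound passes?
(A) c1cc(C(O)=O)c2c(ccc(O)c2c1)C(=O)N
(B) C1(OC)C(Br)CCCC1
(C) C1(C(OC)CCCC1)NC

A

[OX2H][c] describes a hydroxyl oxygen attached to an aromatic carbon (a phenol).
(A) contains a hydroxyl group (-OH), which satisfies every atom and bond constraint.
(B) has a methoxy ether (-OCH3) but the oxygen has H0, not H1.
(C) has a methoxy ether (-OCH3) but the oxygen has H0, not H1.
So the answer is (A).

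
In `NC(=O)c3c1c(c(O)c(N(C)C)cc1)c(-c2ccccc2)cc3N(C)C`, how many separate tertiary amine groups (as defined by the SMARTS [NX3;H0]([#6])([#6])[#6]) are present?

2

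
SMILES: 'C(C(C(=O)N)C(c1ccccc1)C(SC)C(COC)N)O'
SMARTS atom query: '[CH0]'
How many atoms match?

Check the 21 heavy atoms by environment: 2× C (H2) → no; 4× C (H1) → no; 2× O (H0) → no; 2× C (H3) → no; 1× c (aromatic, H0) → no; 5× c (aromatic, H1) → no; 1× S (H0) → no; 2× N (H2) → no; 1× O (H1) → no; 1× C (H0) → match.
That gives 1 matching atom.

1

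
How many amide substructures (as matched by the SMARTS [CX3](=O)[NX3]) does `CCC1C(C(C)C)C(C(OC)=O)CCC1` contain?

[CX3](=O)[NX3] is the SMARTS for an amide: a carbonyl carbon bonded to a trivalent nitrogen.
The molecule has a methyl-ester group (-C(=O)OCH3), but the carbonyl is bonded to O, not to an NX3 nitrogen; nothing else fits, so there are 0 matches.

0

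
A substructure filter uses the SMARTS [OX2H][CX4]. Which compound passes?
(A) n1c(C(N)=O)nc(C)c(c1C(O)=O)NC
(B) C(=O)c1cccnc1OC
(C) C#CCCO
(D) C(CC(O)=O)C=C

C

[OX2H][CX4] describes a hydroxyl oxygen bound to an sp3 (X4) carbon (an aliphatic alcohol).
(A) has a carboxylic acid group (-C(=O)OH) but the -OH is on a CX3 carbonyl carbon, not a CX4 carbon.
(B) has a methoxy ether (-OCH3) but the oxygen has H0 (ether), not H1.
(C) contains a hydroxyl group (-OH), which satisfies every atom and bond constraint.
(D) has a carboxylic acid group (-C(=O)OH) but the -OH is on a CX3 carbonyl carbon, not a CX4 carbon.
So the answer is (C).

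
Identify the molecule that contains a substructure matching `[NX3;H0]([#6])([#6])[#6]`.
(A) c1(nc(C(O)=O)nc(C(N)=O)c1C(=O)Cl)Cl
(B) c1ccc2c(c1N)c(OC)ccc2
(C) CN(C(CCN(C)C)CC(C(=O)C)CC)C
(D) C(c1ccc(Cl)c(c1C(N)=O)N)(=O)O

C

[NX3;H0]([#6])([#6])[#6] describes a trivalent nitrogen with no H, bonded to three carbons (a tertiary amine).
(A) has a primary amide (-C(=O)NH2) but the amide nitrogen has H2 and only one carbon neighbour.
(B) has a primary amino group (-NH2) but the nitrogen has H2, not H0 with three carbons.
(C) contains a dimethylamino group (-N(CH3)2), which satisfies every atom and bond constraint.
(D) has a primary amide (-C(=O)NH2) but the amide nitrogen has H2 and only one carbon neighbour.
So the answer is (C).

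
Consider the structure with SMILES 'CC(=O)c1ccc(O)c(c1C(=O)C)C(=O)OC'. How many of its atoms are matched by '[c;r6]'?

The query [c;r6] means: aromatic carbon that belongs to a six-membered ring.
Check the 17 heavy atoms by environment: 6× c (aromatic, in 6-ring) → match; 6× C (acyclic) → no; 5× O (acyclic) → no.
That gives 6 matching atoms.

6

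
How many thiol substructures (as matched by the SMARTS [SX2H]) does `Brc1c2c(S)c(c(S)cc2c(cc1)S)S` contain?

[SX2H] is the SMARTS for a thiol: an aliphatic sulfur with two connections, one being H.
The molecule carries 4 separate instances of a thiol (-SH) meeting every constraint; each maps to a distinct set of atoms, giving 4 matches.

4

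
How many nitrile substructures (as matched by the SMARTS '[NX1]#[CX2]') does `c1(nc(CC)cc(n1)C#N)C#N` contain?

2

[NX1]#[CX2] is the SMARTS for a nitrile: a nitrogen triple-bonded to a two-connected carbon.
The molecule carries 2 separate instances of a nitrile (-C#N) meeting every constraint; each maps to a distinct set of atoms, giving 2 matches.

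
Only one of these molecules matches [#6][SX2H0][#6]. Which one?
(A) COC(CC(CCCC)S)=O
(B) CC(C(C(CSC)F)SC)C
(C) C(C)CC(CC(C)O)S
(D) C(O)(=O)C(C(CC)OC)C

[#6][SX2H0][#6] describes an aliphatic sulfur bridging two carbons with no H on the sulfur (a thioether).
(A) has a thiol (-SH) but the sulfur has H1, not H0 bridging two carbons.
(B) contains a methylthio ether (-SCH3), which satisfies every atom and bond constraint.
(C) has a thiol (-SH) but the sulfur has H1, not H0 bridging two carbons.
(D) has a methoxy ether (-OCH3) but the bridging atom is O, not S.
So the answer is (B).

B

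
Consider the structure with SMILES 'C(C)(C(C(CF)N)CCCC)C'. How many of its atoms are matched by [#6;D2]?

4

The query [#6;D2] means: any carbon bonded to exactly two heavy atoms.
Check the 12 heavy atoms by environment: 4× C (D2) → match; 3× C (D3) → no; 3× C (D1) → no; 1× F (D1) → no; 1× N (D1) → no.
That gives 4 matching atoms.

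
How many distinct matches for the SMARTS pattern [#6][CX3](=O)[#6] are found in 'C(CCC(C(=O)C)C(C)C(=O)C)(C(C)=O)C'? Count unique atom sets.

[#6][CX3](=O)[#6] is the SMARTS for a ketone: a carbonyl carbon (no H) flanked by two carbons.
The molecule carries 3 separate instances of an acetyl/ketone group (-C(=O)CH3) meeting every constraint; each maps to a distinct set of atoms, giving 3 matches.

3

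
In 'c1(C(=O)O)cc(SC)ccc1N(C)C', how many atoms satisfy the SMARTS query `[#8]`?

Check the 14 heavy atoms by environment: 6× c (aromatic) → no; 4× C → no; 2× O → match; 1× N → no; 1× S → no.
That gives 2 matching atoms.

2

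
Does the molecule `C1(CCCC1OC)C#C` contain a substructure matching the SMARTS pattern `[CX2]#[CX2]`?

Yes

The pattern [CX2]#[CX2] describes a carbon-carbon triple bond — an alkyne.
The molecule carries an ethynyl group (-C#CH), whose atoms satisfy every constraint of the query, so the pattern matches.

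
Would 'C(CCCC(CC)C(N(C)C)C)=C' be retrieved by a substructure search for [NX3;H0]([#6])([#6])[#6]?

Yes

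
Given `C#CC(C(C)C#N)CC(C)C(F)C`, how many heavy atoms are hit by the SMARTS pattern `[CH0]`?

2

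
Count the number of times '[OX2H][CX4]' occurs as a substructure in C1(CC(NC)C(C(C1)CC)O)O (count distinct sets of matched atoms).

2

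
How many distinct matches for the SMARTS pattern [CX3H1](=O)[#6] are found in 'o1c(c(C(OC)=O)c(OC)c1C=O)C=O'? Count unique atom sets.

2

[CX3H1](=O)[#6] is the SMARTS for an aldehyde: an sp2 carbon with one H, double-bonded to O and single-bonded to carbon.
The molecule carries 2 separate instances of an aldehyde (-CHO) meeting every constraint; each maps to a distinct set of atoms, giving 2 matches.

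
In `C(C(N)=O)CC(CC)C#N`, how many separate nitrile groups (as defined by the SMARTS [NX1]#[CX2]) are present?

1

[NX1]#[CX2] is the SMARTS for a nitrile: a nitrogen triple-bonded to a two-connected carbon.
Exactly one fragment in the molecule meets all constraints, giving 1 match.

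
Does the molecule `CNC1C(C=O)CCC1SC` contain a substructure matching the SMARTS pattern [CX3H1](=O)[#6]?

The pattern [CX3H1](=O)[#6] describes an sp2 carbon with one H, double-bonded to O and single-bonded to carbon — an aldehyde.
The molecule carries an aldehyde (-CHO), whose atoms satisfy every constraint of the query, so the pattern matches.

Yes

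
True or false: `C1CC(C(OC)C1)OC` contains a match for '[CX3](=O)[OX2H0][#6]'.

False

The pattern [CX3](=O)[OX2H0][#6] describes a carbonyl carbon bonded to an oxygen that is itself bonded to carbon (no H on that O) — an ester.
The closest candidate here is a methoxy ether (-OCH3), but the ether oxygen is not adjacent to a C=O carbon. No other fragment satisfies the full query, so there is no match.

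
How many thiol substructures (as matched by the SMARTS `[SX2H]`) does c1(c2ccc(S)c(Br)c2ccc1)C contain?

1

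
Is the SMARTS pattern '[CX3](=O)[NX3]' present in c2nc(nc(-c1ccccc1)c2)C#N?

The pattern [CX3](=O)[NX3] describes a carbonyl carbon bonded to a trivalent nitrogen — an amide.
The closest candidate here is a nitrile (-C#N), but the nitrile N is NX1 (triple-bonded), not NX3. No other fragment satisfies the full query, so there is no match.

No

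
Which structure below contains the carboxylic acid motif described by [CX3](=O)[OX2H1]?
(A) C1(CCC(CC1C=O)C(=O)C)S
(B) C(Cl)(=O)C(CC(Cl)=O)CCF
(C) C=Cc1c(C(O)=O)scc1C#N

C

[CX3](=O)[OX2H1] describes an sp2 carbon double-bonded to O and single-bonded to an -OH oxygen (a carboxylic acid).
(A) has an aldehyde (-CHO) but there is no singly-bonded oxygen on the carbonyl carbon.
(B) has an acyl chloride (-C(=O)Cl) but the carbonyl is bonded to Cl, not to an -OH oxygen.
(C) contains a carboxylic acid group (-C(=O)OH), which satisfies every atom and bond constraint.
So the answer is (C).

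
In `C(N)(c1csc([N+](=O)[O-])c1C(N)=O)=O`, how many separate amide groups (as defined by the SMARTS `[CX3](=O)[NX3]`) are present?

2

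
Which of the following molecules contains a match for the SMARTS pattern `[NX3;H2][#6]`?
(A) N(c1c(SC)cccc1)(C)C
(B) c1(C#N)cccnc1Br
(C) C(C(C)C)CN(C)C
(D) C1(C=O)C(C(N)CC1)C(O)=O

D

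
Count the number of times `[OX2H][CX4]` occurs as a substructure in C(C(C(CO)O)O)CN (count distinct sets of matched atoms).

3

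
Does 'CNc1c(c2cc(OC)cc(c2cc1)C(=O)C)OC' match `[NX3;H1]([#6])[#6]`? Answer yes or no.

The pattern [NX3;H1]([#6])[#6] describes a trivalent nitrogen with one H, bonded to two carbons — a secondary amine.
The molecule carries an N-methylamino group (-NHCH3), whose atoms satisfy every constraint of the query, so the pattern matches.

Yes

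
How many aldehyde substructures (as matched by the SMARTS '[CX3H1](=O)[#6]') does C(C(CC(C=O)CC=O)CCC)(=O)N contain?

2

[CX3H1](=O)[#6] is the SMARTS for an aldehyde: an sp2 carbon with one H, double-bonded to O and single-bonded to carbon.
The molecule carries 2 separate instances of an aldehyde (-CHO) meeting every constraint; each maps to a distinct set of atoms, giving 2 matches.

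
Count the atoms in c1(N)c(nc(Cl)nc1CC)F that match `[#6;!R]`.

Check the 11 heavy atoms by environment: 2× n (aromatic, in 6-ring) → no; 4× c (aromatic, in 6-ring) → no; 1× Cl (acyclic) → no; 2× C (acyclic) → match; 1× F (acyclic) → no; 1× N (acyclic) → no.
That gives 2 matching atoms.

2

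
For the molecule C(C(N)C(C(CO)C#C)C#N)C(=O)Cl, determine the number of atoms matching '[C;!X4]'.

4

The query [C;!X4] means: aliphatic carbon that does not have four total connections.
Check the 14 heavy atoms by environment: 5× C (X4) → no; 3× C (X2) → match; 1× N (X1) → no; 1× N (X3) → no; 1× O (X2) → no; 1× C (X3) → match; 1× O (X1) → no; 1× Cl (X1) → no.
Summing the matching environments: 3 + 1 = 4 matching atoms.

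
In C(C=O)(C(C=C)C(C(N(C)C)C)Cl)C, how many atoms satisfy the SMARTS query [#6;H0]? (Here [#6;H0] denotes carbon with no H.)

The query [#6;H0] means: any carbon with no attached hydrogen.
Check the 14 heavy atoms by environment: 4× C (H3) → no; 6× C (H1) → no; 1× N (H0) → no; 1× O (H0) → no; 1× C (H2) → no; 1× Cl (H0) → no.
No environment satisfies the query, so 0 matching atoms.

0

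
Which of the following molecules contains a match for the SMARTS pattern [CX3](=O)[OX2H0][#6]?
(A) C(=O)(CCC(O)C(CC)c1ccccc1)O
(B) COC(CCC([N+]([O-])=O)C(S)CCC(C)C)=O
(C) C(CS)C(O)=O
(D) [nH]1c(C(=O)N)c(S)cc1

B

[CX3](=O)[OX2H0][#6] describes a carbonyl carbon bonded to an oxygen that is itself bonded to carbon (no H on that O) (an ester).
(A) has a carboxylic acid group (-C(=O)OH) but the singly-bonded O carries H (OX2H1, not H0).
(B) contains a methyl-ester group (-C(=O)OCH3), which satisfies every atom and bond constraint.
(C) has a carboxylic acid group (-C(=O)OH) but the singly-bonded O carries H (OX2H1, not H0).
(D) has a primary amide (-C(=O)NH2) but the carbonyl is bonded to N, not to an O-C linkage.
So the answer is (B).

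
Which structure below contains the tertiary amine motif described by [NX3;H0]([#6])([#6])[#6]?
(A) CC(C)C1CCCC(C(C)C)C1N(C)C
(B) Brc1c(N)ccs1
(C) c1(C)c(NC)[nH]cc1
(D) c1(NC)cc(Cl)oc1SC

A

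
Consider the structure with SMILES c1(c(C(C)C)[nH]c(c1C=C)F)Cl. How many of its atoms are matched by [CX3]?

The query [CX3] means: C with X3: aliphatic carbon with exactly 3 total connections.
Check the 12 heavy atoms by environment: 1× n (aromatic, X3) → no; 4× c (aromatic, X3) → no; 2× C (X3) → match; 1× Cl (X1) → no; 3× C (X4) → no; 1× F (X1) → no.
That gives 2 matching atoms.

2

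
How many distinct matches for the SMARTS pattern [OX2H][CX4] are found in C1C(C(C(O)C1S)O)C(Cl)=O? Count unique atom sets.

2

[OX2H][CX4] is the SMARTS for an aliphatic alcohol: a hydroxyl oxygen bound to an sp3 (X4) carbon.
The molecule carries 2 separate instances of a hydroxyl group (-OH) meeting every constraint; each maps to a distinct set of atoms, giving 2 matches.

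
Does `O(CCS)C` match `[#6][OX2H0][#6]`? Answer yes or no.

Yes

The pattern [#6][OX2H0][#6] describes an aliphatic oxygen bridging two carbons with no H on the oxygen — an ether.
The molecule carries a methoxy ether (-OCH3), whose atoms satisfy every constraint of the query, so the pattern matches.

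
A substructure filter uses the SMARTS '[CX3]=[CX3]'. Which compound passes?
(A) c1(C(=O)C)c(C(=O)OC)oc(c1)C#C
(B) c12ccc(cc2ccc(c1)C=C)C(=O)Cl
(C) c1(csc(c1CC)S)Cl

B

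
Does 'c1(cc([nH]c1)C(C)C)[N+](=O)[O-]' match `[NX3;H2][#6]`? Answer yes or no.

The pattern [NX3;H2][#6] describes a trivalent nitrogen with two H attached to carbon — a primary amine.
The closest candidate here is a nitro group (-[N+](=O)[O-]), but the nitrogen is [N+] with no H, not NX3H2. No other fragment satisfies the full query, so there is no match.

No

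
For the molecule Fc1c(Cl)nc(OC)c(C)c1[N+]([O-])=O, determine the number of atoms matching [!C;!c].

7

The query [!C;!c] means: neither aliphatic nor aromatic carbon — same as [!#6].
Check the 14 heavy atoms by environment: 1× n (aromatic) → match; 5× c (aromatic) → no; 1× N (charge +1) → match; 1× O (charge -1) → match; 2× O → match; 1× Cl → match; 2× C → no; 1× F → match.
Summing the matching environments: 1 + 1 + 1 + 2 + 1 + 1 = 7 matching atoms.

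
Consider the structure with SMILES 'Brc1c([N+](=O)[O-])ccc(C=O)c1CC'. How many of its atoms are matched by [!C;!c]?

The query [!C;!c] means: neither aliphatic nor aromatic carbon — same as [!#6].
Check the 14 heavy atoms by environment: 6× c (aromatic) → no; 3× C → no; 1× N (charge +1) → match; 1× O (charge -1) → match; 2× O → match; 1× Br → match.
Summing the matching environments: 1 + 1 + 2 + 1 = 5 matching atoms.

5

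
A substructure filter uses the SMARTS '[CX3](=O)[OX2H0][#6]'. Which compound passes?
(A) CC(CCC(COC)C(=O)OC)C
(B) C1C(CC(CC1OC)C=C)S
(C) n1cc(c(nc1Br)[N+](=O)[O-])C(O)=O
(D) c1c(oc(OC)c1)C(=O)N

A

[CX3](=O)[OX2H0][#6] describes a carbonyl carbon bonded to an oxygen that is itself bonded to carbon (no H on that O) (an ester).
(A) contains a methyl-ester group (-C(=O)OCH3), which satisfies every atom and bond constraint.
(B) has a methoxy ether (-OCH3) but the ether oxygen is not adjacent to a C=O carbon.
(C) has a carboxylic acid group (-C(=O)OH) but the singly-bonded O carries H (OX2H1, not H0).
(D) has a methoxy ether (-OCH3) but the ether oxygen is not adjacent to a C=O carbon.
So the answer is (A).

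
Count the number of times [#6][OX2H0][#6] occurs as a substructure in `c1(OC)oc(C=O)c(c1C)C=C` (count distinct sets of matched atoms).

1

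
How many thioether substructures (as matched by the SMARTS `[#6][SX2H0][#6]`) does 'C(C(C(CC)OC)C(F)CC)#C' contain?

[#6][SX2H0][#6] is the SMARTS for a thioether: an aliphatic sulfur bridging two carbons with no H on the sulfur.
The molecule has a methoxy ether (-OCH3), but the bridging atom is O, not S; nothing else fits, so there are 0 matches.

0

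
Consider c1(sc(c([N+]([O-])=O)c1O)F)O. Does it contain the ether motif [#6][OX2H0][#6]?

No

The pattern [#6][OX2H0][#6] describes an aliphatic oxygen bridging two carbons with no H on the oxygen — an ether.
The closest candidate here is a hydroxyl group (-OH), but the oxygen has H1, not H0 bridging two carbons. No other fragment satisfies the full query, so there is no match.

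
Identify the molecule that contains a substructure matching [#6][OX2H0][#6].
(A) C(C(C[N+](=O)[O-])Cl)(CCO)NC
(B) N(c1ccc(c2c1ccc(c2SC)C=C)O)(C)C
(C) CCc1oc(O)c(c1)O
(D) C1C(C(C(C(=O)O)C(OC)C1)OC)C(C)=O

D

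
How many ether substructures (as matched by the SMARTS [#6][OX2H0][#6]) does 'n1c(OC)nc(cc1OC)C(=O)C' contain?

[#6][OX2H0][#6] is the SMARTS for an ether: an aliphatic oxygen bridging two carbons with no H on the oxygen.
The molecule carries 2 separate instances of a methoxy ether (-OCH3) meeting every constraint; each maps to a distinct set of atoms, giving 2 matches.

2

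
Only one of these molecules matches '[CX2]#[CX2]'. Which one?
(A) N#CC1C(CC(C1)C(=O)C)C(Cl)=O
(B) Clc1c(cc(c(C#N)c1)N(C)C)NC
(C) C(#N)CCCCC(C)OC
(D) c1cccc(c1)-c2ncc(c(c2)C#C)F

D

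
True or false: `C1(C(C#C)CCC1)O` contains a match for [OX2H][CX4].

The pattern [OX2H][CX4] describes a hydroxyl oxygen bound to an sp3 (X4) carbon — an aliphatic alcohol.
The molecule carries a hydroxyl group (-OH), whose atoms satisfy every constraint of the query, so the pattern matches.

True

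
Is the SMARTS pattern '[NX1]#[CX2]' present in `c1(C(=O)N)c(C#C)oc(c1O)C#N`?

The pattern [NX1]#[CX2] describes a nitrogen triple-bonded to a two-connected carbon — a nitrile.
The molecule carries a nitrile (-C#N), whose atoms satisfy every constraint of the query, so the pattern matches.

Yes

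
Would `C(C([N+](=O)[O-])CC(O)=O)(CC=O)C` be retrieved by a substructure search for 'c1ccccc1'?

No

The pattern c1ccccc1 describes six aromatic carbons in a ring — a benzene ring.
The closest candidate here is a methyl group (-CH3), but no six-membered all-carbon aromatic ring is present. No other fragment satisfies the full query, so there is no match.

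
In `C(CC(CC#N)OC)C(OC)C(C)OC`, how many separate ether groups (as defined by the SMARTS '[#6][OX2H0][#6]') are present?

[#6][OX2H0][#6] is the SMARTS for an ether: an aliphatic oxygen bridging two carbons with no H on the oxygen.
The molecule carries 3 separate instances of a methoxy ether (-OCH3) meeting every constraint; each maps to a distinct set of atoms, giving 3 matches.

3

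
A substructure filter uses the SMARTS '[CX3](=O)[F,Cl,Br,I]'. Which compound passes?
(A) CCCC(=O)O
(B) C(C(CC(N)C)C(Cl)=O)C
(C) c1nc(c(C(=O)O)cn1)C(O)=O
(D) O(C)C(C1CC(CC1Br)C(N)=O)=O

B

[CX3](=O)[F,Cl,Br,I] describes a carbonyl carbon bonded to a halogen (an acyl halide).
(A) has a carboxylic acid group (-C(=O)OH) but the carbonyl is bonded to -OH, not to a halogen.
(B) contains an acyl chloride (-C(=O)Cl), which satisfies every atom and bond constraint.
(C) has a carboxylic acid group (-C(=O)OH) but the carbonyl is bonded to -OH, not to a halogen.
(D) has a methyl-ester group (-C(=O)OCH3) but the carbonyl is bonded to -O-C, not to a halogen.
So the answer is (B).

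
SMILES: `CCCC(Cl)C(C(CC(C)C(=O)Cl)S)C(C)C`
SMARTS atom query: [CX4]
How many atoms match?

The query [CX4] means: C with X4: aliphatic carbon with exactly 4 total connections (bonds + H).
Check the 17 heavy atoms by environment: 12× C (X4) → match; 1× C (X3) → no; 1× O (X1) → no; 2× Cl (X1) → no; 1× S (X2) → no.
That gives 12 matching atoms.

12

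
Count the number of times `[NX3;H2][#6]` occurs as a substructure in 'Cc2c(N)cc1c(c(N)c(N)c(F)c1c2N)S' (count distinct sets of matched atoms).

[NX3;H2][#6] is the SMARTS for a primary amine: a trivalent nitrogen with two H attached to carbon.
The molecule carries 4 separate instances of a primary amino group (-NH2) meeting every constraint; each maps to a distinct set of atoms, giving 4 matches.

4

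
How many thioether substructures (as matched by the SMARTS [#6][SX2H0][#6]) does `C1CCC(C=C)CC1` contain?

[#6][SX2H0][#6] is the SMARTS for a thioether: an aliphatic sulfur bridging two carbons with no H on the sulfur.
No fragment in the molecule satisfies every constraint, giving 0 matches.

0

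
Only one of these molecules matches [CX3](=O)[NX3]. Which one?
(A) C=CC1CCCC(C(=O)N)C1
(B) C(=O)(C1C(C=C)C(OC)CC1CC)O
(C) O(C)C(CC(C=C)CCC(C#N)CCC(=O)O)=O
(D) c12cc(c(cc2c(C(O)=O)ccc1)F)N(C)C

A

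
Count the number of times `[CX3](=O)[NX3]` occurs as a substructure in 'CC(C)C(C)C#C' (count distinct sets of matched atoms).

[CX3](=O)[NX3] is the SMARTS for an amide: a carbonyl carbon bonded to a trivalent nitrogen.
No fragment in the molecule satisfies every constraint, giving 0 matches.

0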